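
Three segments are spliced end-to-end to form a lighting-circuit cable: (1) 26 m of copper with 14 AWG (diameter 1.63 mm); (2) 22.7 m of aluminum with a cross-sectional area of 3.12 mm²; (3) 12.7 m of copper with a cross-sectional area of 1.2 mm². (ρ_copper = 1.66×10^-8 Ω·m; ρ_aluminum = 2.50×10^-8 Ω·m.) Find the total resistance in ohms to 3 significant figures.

Seg 1: A = π(1.63/2 mm)² = π(8.1500e-04 m)² = 2.087e-06 m²
R_1 = (1.66×10^-8)(26)/(2.087e-06) = 0.2068 Ω
Seg 2: A = 3.12 mm² = 3.120e-06 m²
R_2 = (2.50×10^-8)(22.7)/(3.120e-06) = 0.1819 Ω
Seg 3: A = 1.2 mm² = 1.200e-06 m²
R_3 = (1.66×10^-8)(12.7)/(1.200e-06) = 0.1757 Ω
R_total = R_1 + R_2 + R_3 = 0.564 Ω

0.564 Ω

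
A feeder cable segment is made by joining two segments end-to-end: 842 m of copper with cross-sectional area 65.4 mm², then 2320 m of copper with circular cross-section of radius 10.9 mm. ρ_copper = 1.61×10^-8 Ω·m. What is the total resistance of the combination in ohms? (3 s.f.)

0.307 Ω

Segment 1: A = 65.4 mm² = 6.540e-05 m²
R₁ = ρL/A = (1.61×10^-8)(842)/(6.540e-05) = 0.2073 Ω
Segment 2: A = πr² = π(1.0900e-02 m)² = 3.733e-04 m²
R₂ = (1.61×10^-8)(2320)/(3.733e-04) = 0.1001 Ω
R = R₁ + R₂ = 0.307 Ω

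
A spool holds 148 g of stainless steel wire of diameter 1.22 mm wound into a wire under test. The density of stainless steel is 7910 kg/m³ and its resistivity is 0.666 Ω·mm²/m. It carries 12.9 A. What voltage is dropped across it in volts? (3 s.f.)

118 V

ρ = 0.666 Ω·mm²/m = 6.66×10^-7 Ω·m
A = π(d/2)² = π(6.1000e-04 m)² = 1.1690e-06 m²
L = m/(density·A) = 0.148/(7910×1.1690e-06) = 16.01 m
R = ρL/A = (6.66×10^-7)(16.01)/(1.1690e-06) = 9.119 Ω
V = IR = 12.9 × 9.119 = 118 V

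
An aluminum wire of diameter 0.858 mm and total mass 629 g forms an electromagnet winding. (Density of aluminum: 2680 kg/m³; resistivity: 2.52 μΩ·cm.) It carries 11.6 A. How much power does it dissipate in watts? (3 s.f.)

ρ = 2.52 μΩ·cm = 2.52×10^-8 Ω·m
A = π(d/2)² = π(4.2900e-04 m)² = 5.7818e-07 m²
L = m/(density·A) = 0.629/(2680×5.7818e-07) = 405.9 m
R = ρL/A = (2.52×10^-8)(405.9)/(5.7818e-07) = 17.69 Ω
P = I²R = (11.6)² × 17.69 = 2380 W

2380 W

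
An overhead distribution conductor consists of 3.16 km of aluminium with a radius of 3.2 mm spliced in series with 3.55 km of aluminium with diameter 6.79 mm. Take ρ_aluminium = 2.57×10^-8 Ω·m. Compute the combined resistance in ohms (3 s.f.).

Segment 1: A = πr² = π(3.2000e-03 m)² = 3.217e-05 m²
R₁ = ρL/A = (2.57×10^-8)(3160)/(3.217e-05) = 2.524 Ω
Segment 2: A = π(d/2)² = π(3.3950e-03 m)² = 3.621e-05 m²
R₂ = (2.57×10^-8)(3550)/(3.621e-05) = 2.52 Ω
R = R₁ + R₂ = 5.04 Ω

5.04 Ω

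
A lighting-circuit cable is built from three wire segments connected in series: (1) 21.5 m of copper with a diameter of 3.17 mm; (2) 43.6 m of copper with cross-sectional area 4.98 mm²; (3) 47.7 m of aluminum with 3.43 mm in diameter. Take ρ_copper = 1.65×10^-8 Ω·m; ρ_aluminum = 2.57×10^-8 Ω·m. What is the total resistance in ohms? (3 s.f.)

Seg 1: A = π(d/2)² = π(1.5850e-03 m)² = 7.892e-06 m²
R_1 = (1.65×10^-8)(21.5)/(7.892e-06) = 0.04495 Ω
Seg 2: A = 4.98 mm² = 4.980e-06 m²
R_2 = (1.65×10^-8)(43.6)/(4.980e-06) = 0.1445 Ω
Seg 3: A = π(d/2)² = π(1.7150e-03 m)² = 9.240e-06 m²
R_3 = (2.57×10^-8)(47.7)/(9.240e-06) = 0.1327 Ω
R_total = R_1 + R_2 + R_3 = 0.322 Ω

0.322 Ω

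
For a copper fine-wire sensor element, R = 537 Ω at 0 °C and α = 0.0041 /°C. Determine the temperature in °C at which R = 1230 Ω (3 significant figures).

R = R₀(1 + α(T − T₀)) ⇒ T = T₀ + (R/R₀ − 1)/α
T = 0 + (1230/537 − 1)/0.0041 = 0 + (1.291)/0.0041 = 315 °C

315 °C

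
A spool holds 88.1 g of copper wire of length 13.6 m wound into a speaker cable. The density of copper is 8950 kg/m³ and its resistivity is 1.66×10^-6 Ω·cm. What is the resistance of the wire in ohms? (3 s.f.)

0.312 Ω

ρ = 1.66×10^-6 Ω·cm = 1.66×10^-8 Ω·m
A = m/(density·L) = 0.0881/(8950×13.6) = 7.2379e-07 m²
R = ρL/A = (1.66×10^-8)(13.6)/(7.2379e-07) = 0.312 Ω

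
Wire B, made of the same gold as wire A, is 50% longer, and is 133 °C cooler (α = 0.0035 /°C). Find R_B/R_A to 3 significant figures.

R ∝ ρL/d² with ρ ∝ (1+αΔT), so R_B/R_A = (1 + 50/100) × (1 − 0.0035×133)
= 1.5 × 0.5345 = 0.802

0.802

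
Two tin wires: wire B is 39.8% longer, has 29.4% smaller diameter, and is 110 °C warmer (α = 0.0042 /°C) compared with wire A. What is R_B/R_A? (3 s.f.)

R ∝ ρL/d² with ρ ∝ (1+αΔT), so R_B/R_A = (1 + 39.8/100) × (1 − 29.4/100)⁻² × (1 + 0.0042×110)
= 1.398 × 2.006 × 1.462 = 4.10

4.10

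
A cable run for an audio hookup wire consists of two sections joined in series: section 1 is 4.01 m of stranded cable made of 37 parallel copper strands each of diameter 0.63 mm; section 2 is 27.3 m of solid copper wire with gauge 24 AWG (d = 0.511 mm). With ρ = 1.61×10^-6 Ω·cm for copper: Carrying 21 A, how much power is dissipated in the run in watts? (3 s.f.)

ρ = 1.61×10^-6 Ω·cm = 1.61×10^-8 Ω·m
Section 1: A_strand = π(3.1500e-04)² = 3.117e-07 m²; R₁ = ρL/(N·A_s) = (1.61×10^-8)(4.01)/(37×3.117e-07) = 0.005598 Ω
Section 2: A = π(0.511/2 mm)² = π(2.5550e-04 m)² = 2.051e-07 m²
R₂ = (1.61×10^-8)(27.3)/(2.051e-07) = 2.143 Ω
R = R₁ + R₂ = 2.149 Ω
P = I²R = (21)² × 2.149 = 948 W

948 W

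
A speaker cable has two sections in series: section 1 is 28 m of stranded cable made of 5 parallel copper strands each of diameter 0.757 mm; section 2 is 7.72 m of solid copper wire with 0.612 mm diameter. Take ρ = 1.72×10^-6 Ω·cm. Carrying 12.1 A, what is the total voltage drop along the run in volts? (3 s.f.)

ρ = 1.72×10^-6 Ω·cm = 1.72×10^-8 Ω·m
Section 1: A_strand = π(3.7850e-04)² = 4.501e-07 m²; R₁ = ρL/(N·A_s) = (1.72×10^-8)(28)/(5×4.501e-07) = 0.214 Ω
Section 2: A = π(d/2)² = π(3.0600e-04 m)² = 2.942e-07 m²
R₂ = (1.72×10^-8)(7.72)/(2.942e-07) = 0.4514 Ω
R = R₁ + R₂ = 0.6654 Ω
V = IR = 12.1 × 0.6654 = 8.05 V

8.05 V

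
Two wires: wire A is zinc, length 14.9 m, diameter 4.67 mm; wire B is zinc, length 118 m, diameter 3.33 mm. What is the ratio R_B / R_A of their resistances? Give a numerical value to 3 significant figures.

15.6

R ∝ ρL/d², so R_B/R_A = (L_B/L_A) × (d_A/d_B)²
= (118/14.9) × (4.67/3.33)² = 15.6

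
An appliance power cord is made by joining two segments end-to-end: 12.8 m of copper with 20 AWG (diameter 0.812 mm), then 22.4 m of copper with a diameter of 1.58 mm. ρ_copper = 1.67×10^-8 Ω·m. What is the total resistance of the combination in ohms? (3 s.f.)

Segment 1: A = π(0.812/2 mm)² = π(4.0600e-04 m)² = 5.178e-07 m²
R₁ = ρL/A = (1.67×10^-8)(12.8)/(5.178e-07) = 0.4128 Ω
Segment 2: A = π(d/2)² = π(7.9000e-04 m)² = 1.961e-06 m²
R₂ = (1.67×10^-8)(22.4)/(1.961e-06) = 0.1908 Ω
R = R₁ + R₂ = 0.604 Ω

0.604 Ω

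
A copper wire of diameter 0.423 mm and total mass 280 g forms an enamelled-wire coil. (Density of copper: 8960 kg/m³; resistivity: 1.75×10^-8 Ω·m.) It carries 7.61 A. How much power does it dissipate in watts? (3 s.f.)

1600 W

A = π(d/2)² = π(2.1150e-04 m)² = 1.4053e-07 m²
L = m/(density·A) = 0.28/(8960×1.4053e-07) = 222.4 m
R = ρL/A = (1.75×10^-8)(222.4)/(1.4053e-07) = 27.69 Ω
P = I²R = (7.61)² × 27.69 = 1600 W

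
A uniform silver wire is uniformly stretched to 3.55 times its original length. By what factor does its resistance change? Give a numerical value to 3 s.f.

Volume constant ⇒ A' = A/k with k = 3.55. R' = ρ(kL)/(A/k) = k²R.
Factor = 12.6

12.6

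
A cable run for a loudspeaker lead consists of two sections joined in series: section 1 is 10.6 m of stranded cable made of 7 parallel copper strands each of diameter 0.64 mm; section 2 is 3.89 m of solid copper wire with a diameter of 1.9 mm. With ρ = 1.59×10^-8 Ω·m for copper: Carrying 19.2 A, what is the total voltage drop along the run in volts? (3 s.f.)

Section 1: A_strand = π(3.2000e-04)² = 3.217e-07 m²; R₁ = ρL/(N·A_s) = (1.59×10^-8)(10.6)/(7×3.217e-07) = 0.07484 Ω
Section 2: A = π(d/2)² = π(9.5000e-04 m)² = 2.835e-06 m²
R₂ = (1.59×10^-8)(3.89)/(2.835e-06) = 0.02181 Ω
R = R₁ + R₂ = 0.09666 Ω
V = IR = 19.2 × 0.09666 = 1.86 V

1.86 V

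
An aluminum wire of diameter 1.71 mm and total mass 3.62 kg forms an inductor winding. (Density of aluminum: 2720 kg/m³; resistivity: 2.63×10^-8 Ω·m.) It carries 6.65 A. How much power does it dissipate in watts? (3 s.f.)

A = π(d/2)² = π(8.5500e-04 m)² = 2.2966e-06 m²
L = m/(density·A) = 3.62/(2720×2.2966e-06) = 579.5 m
R = ρL/A = (2.63×10^-8)(579.5)/(2.2966e-06) = 6.636 Ω
P = I²R = (6.65)² × 6.636 = 293 W

293 W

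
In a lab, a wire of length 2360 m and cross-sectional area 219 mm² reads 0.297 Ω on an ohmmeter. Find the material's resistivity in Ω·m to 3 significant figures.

2.76×10^-8 Ω·m

A = 219 mm² = 2.190e-04 m²
ρ = RA/L = (0.297)(2.190e-04)/(2360) = 2.76×10^-8 Ω·m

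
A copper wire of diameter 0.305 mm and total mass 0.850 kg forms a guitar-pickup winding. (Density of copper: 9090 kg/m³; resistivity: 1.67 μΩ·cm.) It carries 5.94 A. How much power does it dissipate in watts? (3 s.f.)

10300 W

ρ = 1.67 μΩ·cm = 1.67×10^-8 Ω·m
A = π(d/2)² = π(1.5250e-04 m)² = 7.3062e-08 m²
L = m/(density·A) = 0.85/(9090×7.3062e-08) = 1280 m
R = ρL/A = (1.67×10^-8)(1280)/(7.3062e-08) = 292.5 Ω
P = I²R = (5.94)² × 292.5 = 10300 W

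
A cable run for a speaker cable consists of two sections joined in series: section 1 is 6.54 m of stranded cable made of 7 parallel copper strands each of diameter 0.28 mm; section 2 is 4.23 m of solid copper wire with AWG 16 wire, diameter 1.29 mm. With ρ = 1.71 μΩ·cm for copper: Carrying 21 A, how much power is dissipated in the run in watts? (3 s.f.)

ρ = 1.71 μΩ·cm = 1.71×10^-8 Ω·m
Section 1: A_strand = π(1.4000e-04)² = 6.158e-08 m²; R₁ = ρL/(N·A_s) = (1.71×10^-8)(6.54)/(7×6.158e-08) = 0.2595 Ω
Section 2: A = π(1.29/2 mm)² = π(6.4500e-04 m)² = 1.307e-06 m²
R₂ = (1.71×10^-8)(4.23)/(1.307e-06) = 0.05534 Ω
R = R₁ + R₂ = 0.3148 Ω
P = I²R = (21)² × 0.3148 = 139 W

139 W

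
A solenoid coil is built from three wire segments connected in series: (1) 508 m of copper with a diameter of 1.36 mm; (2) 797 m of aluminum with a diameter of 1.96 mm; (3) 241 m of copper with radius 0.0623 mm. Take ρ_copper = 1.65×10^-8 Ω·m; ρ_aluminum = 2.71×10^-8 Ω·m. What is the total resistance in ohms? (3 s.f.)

339 Ω

Seg 1: A = π(d/2)² = π(6.8000e-04 m)² = 1.453e-06 m²
R_1 = (1.65×10^-8)(508)/(1.453e-06) = 5.77 Ω
Seg 2: A = π(d/2)² = π(9.8000e-04 m)² = 3.017e-06 m²
R_2 = (2.71×10^-8)(797)/(3.017e-06) = 7.159 Ω
Seg 3: A = πr² = π(6.2300e-05 m)² = 1.219e-08 m²
R_3 = (1.65×10^-8)(241)/(1.219e-08) = 326.1 Ω
R_total = R_1 + R_2 + R_3 = 339 Ω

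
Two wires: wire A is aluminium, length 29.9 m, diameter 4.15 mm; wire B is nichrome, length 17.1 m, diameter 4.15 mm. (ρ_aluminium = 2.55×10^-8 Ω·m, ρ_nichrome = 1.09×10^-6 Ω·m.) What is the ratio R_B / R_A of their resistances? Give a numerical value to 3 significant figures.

R ∝ ρL/d², so R_B/R_A = (ρ_B/ρ_A) × (L_B/L_A)
= (1.09×10^-6/2.55×10^-8) × (17.1/29.9) = 24.4

24.4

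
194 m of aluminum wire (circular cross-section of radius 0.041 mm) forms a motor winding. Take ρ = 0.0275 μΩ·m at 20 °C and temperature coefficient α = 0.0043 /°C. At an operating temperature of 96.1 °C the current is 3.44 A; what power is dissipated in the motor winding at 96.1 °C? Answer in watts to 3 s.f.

ρ = 0.0275 μΩ·m = 2.75×10^-8 Ω·m
A = πr² = π(4.1000e-05 m)² = 5.281e-09 m²
R₍20₎ = ρL/A = (2.75×10^-8)(194)/(5.281e-09) = 1010 Ω
R₍96.1₎ = R₍20₎(1 + αΔT) = 1010 × (1 + 0.0043×76.1) = 1341 Ω
P = I²R = (3.44)² × 1341 = 15900 W

15900 W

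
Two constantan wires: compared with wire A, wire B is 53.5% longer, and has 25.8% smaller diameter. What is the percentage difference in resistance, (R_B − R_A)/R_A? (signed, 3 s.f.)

179%

R ∝ L/d², so R_B/R_A = (1 + 53.5/100) × (1 − 25.8/100)⁻²
= 1.535 × 1.816 = 2.788
(R_B − R_A)/R_A = 2.788 − 1 = 179%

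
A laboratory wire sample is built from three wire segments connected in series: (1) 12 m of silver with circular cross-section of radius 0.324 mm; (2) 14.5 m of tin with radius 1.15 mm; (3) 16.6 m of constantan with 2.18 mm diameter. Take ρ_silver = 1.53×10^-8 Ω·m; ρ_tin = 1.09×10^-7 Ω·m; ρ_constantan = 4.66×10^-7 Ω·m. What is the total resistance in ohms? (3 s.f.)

Seg 1: A = πr² = π(3.2400e-04 m)² = 3.298e-07 m²
R_1 = (1.53×10^-8)(12)/(3.298e-07) = 0.5567 Ω
Seg 2: A = πr² = π(1.1500e-03 m)² = 4.155e-06 m²
R_2 = (1.09×10^-7)(14.5)/(4.155e-06) = 0.3804 Ω
Seg 3: A = π(d/2)² = π(1.0900e-03 m)² = 3.733e-06 m²
R_3 = (4.66×10^-7)(16.6)/(3.733e-06) = 2.072 Ω
R_total = R_1 + R_2 + R_3 = 3.01 Ω

3.01 Ω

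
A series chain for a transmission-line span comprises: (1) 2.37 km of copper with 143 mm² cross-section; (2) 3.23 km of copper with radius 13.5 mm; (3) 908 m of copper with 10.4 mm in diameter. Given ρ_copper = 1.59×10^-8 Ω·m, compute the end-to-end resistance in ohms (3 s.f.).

0.523 Ω

Seg 1: A = 143 mm² = 1.430e-04 m²
R_1 = (1.59×10^-8)(2370)/(1.430e-04) = 0.2635 Ω
Seg 2: A = πr² = π(1.3500e-02 m)² = 5.726e-04 m²
R_2 = (1.59×10^-8)(3230)/(5.726e-04) = 0.0897 Ω
Seg 3: A = π(d/2)² = π(5.2000e-03 m)² = 8.495e-05 m²
R_3 = (1.59×10^-8)(908)/(8.495e-05) = 0.17 Ω
R_total = R_1 + R_2 + R_3 = 0.523 Ω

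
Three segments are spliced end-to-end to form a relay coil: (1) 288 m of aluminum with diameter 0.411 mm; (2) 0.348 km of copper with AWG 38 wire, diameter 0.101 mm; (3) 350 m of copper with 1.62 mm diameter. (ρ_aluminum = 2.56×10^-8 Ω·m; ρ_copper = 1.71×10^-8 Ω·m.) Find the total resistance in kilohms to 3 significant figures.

0.801 kΩ

Seg 1: A = π(d/2)² = π(2.0550e-04 m)² = 1.327e-07 m²
R_1 = (2.56×10^-8)(288)/(1.327e-07) = 55.57 Ω
Seg 2: A = π(0.101/2 mm)² = π(5.0500e-05 m)² = 8.012e-09 m²
R_2 = (1.71×10^-8)(348)/(8.012e-09) = 742.8 Ω
Seg 3: A = π(d/2)² = π(8.1000e-04 m)² = 2.061e-06 m²
R_3 = (1.71×10^-8)(350)/(2.061e-06) = 2.904 Ω
R_total = R_1 + R_2 + R_3 = 0.801 kΩ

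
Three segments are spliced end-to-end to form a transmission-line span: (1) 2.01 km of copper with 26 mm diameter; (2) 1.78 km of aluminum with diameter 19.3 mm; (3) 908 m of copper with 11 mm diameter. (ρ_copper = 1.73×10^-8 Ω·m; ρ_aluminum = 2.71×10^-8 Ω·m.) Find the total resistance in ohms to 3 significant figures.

Seg 1: A = π(d/2)² = π(1.3000e-02 m)² = 5.309e-04 m²
R_1 = (1.73×10^-8)(2010)/(5.309e-04) = 0.06549 Ω
Seg 2: A = π(d/2)² = π(9.6500e-03 m)² = 2.926e-04 m²
R_2 = (2.71×10^-8)(1780)/(2.926e-04) = 0.1649 Ω
Seg 3: A = π(d/2)² = π(5.5000e-03 m)² = 9.503e-05 m²
R_3 = (1.73×10^-8)(908)/(9.503e-05) = 0.1653 Ω
R_total = R_1 + R_2 + R_3 = 0.396 Ω

0.396 Ω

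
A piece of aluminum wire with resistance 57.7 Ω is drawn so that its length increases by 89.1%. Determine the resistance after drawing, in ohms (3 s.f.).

206 Ω

k = 1 + 89.1/100 = 1.891; volume constant ⇒ A' = A/k, so R' = k²R.
R' = 3.576 × 57.7 = 206 Ω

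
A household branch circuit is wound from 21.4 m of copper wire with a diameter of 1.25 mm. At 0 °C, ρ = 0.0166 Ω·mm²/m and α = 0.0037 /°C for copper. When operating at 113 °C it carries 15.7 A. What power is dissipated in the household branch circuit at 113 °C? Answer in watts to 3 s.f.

101 W

ρ = 0.0166 Ω·mm²/m = 1.66×10^-8 Ω·m
A = π(d/2)² = π(6.2500e-04 m)² = 1.227e-06 m²
R₍0₎ = ρL/A = (1.66×10^-8)(21.4)/(1.227e-06) = 0.2895 Ω
R₍113₎ = R₍0₎(1 + αΔT) = 0.2895 × (1 + 0.0037×113) = 0.4105 Ω
P = I²R = (15.7)² × 0.4105 = 101 W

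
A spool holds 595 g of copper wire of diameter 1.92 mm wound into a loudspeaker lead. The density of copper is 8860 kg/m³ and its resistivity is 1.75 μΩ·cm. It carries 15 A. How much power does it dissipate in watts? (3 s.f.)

ρ = 1.75 μΩ·cm = 1.75×10^-8 Ω·m
A = π(d/2)² = π(9.6000e-04 m)² = 2.8953e-06 m²
L = m/(density·A) = 0.595/(8860×2.8953e-06) = 23.19 m
R = ρL/A = (1.75×10^-8)(23.19)/(2.8953e-06) = 0.1402 Ω
P = I²R = (15)² × 0.1402 = 31.5 W

31.5 W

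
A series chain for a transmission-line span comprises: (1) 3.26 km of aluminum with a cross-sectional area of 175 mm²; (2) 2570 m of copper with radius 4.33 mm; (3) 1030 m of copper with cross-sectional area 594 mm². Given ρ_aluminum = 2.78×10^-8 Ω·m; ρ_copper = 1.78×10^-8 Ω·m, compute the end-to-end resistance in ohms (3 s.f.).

1.33 Ω

Seg 1: A = 175 mm² = 1.750e-04 m²
R_1 = (2.78×10^-8)(3260)/(1.750e-04) = 0.5179 Ω
Seg 2: A = πr² = π(4.3300e-03 m)² = 5.890e-05 m²
R_2 = (1.78×10^-8)(2570)/(5.890e-05) = 0.7767 Ω
Seg 3: A = 594 mm² = 5.940e-04 m²
R_3 = (1.78×10^-8)(1030)/(5.940e-04) = 0.03087 Ω
R_total = R_1 + R_2 + R_3 = 1.33 Ω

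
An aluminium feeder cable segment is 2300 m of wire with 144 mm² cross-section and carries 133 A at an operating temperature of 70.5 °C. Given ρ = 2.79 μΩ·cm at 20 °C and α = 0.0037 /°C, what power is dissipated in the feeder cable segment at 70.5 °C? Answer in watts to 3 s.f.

9360 W

ρ = 2.79 μΩ·cm = 2.79×10^-8 Ω·m
A = 144 mm² = 1.440e-04 m²
R₍20₎ = ρL/A = (2.79×10^-8)(2300)/(1.440e-04) = 0.4456 Ω
R₍70.5₎ = R₍20₎(1 + αΔT) = 0.4456 × (1 + 0.0037×50.5) = 0.5289 Ω
P = I²R = (133)² × 0.5289 = 9360 W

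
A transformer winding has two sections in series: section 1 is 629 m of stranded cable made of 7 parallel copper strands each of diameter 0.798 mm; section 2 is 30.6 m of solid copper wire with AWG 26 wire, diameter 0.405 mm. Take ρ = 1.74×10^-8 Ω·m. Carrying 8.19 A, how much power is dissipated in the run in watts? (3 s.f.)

Section 1: A_strand = π(3.9900e-04)² = 5.001e-07 m²; R₁ = ρL/(N·A_s) = (1.74×10^-8)(629)/(7×5.001e-07) = 3.126 Ω
Section 2: A = π(0.405/2 mm)² = π(2.0250e-04 m)² = 1.288e-07 m²
R₂ = (1.74×10^-8)(30.6)/(1.288e-07) = 4.133 Ω
R = R₁ + R₂ = 7.259 Ω
P = I²R = (8.19)² × 7.259 = 487 W

487 W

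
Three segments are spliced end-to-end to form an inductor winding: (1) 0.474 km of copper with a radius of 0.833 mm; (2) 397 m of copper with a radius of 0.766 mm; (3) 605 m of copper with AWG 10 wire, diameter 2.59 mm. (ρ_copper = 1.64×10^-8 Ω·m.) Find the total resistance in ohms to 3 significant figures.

Seg 1: A = πr² = π(8.3300e-04 m)² = 2.180e-06 m²
R_1 = (1.64×10^-8)(474)/(2.180e-06) = 3.566 Ω
Seg 2: A = πr² = π(7.6600e-04 m)² = 1.843e-06 m²
R_2 = (1.64×10^-8)(397)/(1.843e-06) = 3.532 Ω
Seg 3: A = π(2.59/2 mm)² = π(1.2950e-03 m)² = 5.269e-06 m²
R_3 = (1.64×10^-8)(605)/(5.269e-06) = 1.883 Ω
R_total = R_1 + R_2 + R_3 = 8.98 Ω

8.98 Ω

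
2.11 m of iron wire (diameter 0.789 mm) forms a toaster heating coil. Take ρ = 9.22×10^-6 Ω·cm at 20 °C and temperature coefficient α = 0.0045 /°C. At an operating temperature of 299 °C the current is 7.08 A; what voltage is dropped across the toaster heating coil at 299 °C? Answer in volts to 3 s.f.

6.35 V

ρ = 9.22×10^-6 Ω·cm = 9.22×10^-8 Ω·m
A = π(d/2)² = π(3.9450e-04 m)² = 4.889e-07 m²
R₍20₎ = ρL/A = (9.22×10^-8)(2.11)/(4.889e-07) = 0.3979 Ω
R₍299₎ = R₍20₎(1 + αΔT) = 0.3979 × (1 + 0.0045×279) = 0.8975 Ω
V = IR = 7.08 × 0.8975 = 6.35 V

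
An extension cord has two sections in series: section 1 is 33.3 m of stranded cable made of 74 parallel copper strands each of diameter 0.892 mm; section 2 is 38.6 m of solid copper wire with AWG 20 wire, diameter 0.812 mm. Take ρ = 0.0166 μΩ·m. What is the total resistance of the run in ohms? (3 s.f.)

1.25 Ω

ρ = 0.0166 μΩ·m = 1.66×10^-8 Ω·m
Section 1: A_strand = π(4.4600e-04)² = 6.249e-07 m²; R₁ = ρL/(N·A_s) = (1.66×10^-8)(33.3)/(74×6.249e-07) = 0.01195 Ω
Section 2: A = π(0.812/2 mm)² = π(4.0600e-04 m)² = 5.178e-07 m²
R₂ = (1.66×10^-8)(38.6)/(5.178e-07) = 1.237 Ω
R = R₁ + R₂ = 1.25 Ω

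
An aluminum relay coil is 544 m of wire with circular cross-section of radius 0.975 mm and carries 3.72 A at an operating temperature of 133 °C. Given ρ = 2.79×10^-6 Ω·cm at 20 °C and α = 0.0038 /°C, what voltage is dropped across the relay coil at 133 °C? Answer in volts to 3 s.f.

ρ = 2.79×10^-6 Ω·cm = 2.79×10^-8 Ω·m
A = πr² = π(9.7500e-04 m)² = 2.986e-06 m²
R₍20₎ = ρL/A = (2.79×10^-8)(544)/(2.986e-06) = 5.082 Ω
R₍133₎ = R₍20₎(1 + αΔT) = 5.082 × (1 + 0.0038×113) = 7.264 Ω
V = IR = 3.72 × 7.264 = 27.0 V

27.0 V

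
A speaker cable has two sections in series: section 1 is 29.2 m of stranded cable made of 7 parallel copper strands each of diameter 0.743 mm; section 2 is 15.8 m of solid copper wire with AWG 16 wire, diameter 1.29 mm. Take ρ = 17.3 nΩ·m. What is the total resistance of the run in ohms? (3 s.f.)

ρ = 17.3 nΩ·m = 1.73×10^-8 Ω·m
Section 1: A_strand = π(3.7150e-04)² = 4.336e-07 m²; R₁ = ρL/(N·A_s) = (1.73×10^-8)(29.2)/(7×4.336e-07) = 0.1664 Ω
Section 2: A = π(1.29/2 mm)² = π(6.4500e-04 m)² = 1.307e-06 m²
R₂ = (1.73×10^-8)(15.8)/(1.307e-06) = 0.2091 Ω
R = R₁ + R₂ = 0.376 Ω

0.376 Ω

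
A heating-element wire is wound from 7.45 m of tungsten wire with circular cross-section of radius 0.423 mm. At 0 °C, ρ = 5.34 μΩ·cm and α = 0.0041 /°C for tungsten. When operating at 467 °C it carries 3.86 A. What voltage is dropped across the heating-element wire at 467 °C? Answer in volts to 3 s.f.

ρ = 5.34 μΩ·cm = 5.34×10^-8 Ω·m
A = πr² = π(4.2300e-04 m)² = 5.621e-07 m²
R₍0₎ = ρL/A = (5.34×10^-8)(7.45)/(5.621e-07) = 0.7077 Ω
R₍467₎ = R₍0₎(1 + αΔT) = 0.7077 × (1 + 0.0041×467) = 2.063 Ω
V = IR = 3.86 × 2.063 = 7.96 V

7.96 V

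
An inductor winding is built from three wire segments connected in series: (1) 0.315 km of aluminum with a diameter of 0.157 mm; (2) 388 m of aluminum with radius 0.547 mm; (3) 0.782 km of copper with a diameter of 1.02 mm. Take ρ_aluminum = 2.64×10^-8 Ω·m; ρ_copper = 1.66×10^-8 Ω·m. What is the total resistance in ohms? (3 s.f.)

456 Ω

Seg 1: A = π(d/2)² = π(7.8500e-05 m)² = 1.936e-08 m²
R_1 = (2.64×10^-8)(315)/(1.936e-08) = 429.6 Ω
Seg 2: A = πr² = π(5.4700e-04 m)² = 9.400e-07 m²
R_2 = (2.64×10^-8)(388)/(9.400e-07) = 10.9 Ω
Seg 3: A = π(d/2)² = π(5.1000e-04 m)² = 8.171e-07 m²
R_3 = (1.66×10^-8)(782)/(8.171e-07) = 15.89 Ω
R_total = R_1 + R_2 + R_3 = 456 Ω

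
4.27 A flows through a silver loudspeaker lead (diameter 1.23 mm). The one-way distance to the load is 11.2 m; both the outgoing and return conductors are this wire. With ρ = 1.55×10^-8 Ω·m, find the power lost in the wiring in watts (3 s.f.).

A = π(d/2)² = π(6.1500e-04 m)² = 1.188e-06 m²
Total conductor length (both ways) L = 2 × 11.2 = 22.4 m
R = ρL/A = (1.55×10^-8)(22.4)/(1.188e-06) = 0.2922 Ω
P = I²R = (4.27)² × 0.2922 = 5.33 W

5.33 W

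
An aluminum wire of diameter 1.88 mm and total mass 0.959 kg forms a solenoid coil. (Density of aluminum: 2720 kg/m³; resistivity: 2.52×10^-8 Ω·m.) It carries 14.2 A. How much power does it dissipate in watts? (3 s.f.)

232 W

A = π(d/2)² = π(9.4000e-04 m)² = 2.7759e-06 m²
L = m/(density·A) = 0.959/(2720×2.7759e-06) = 127 m
R = ρL/A = (2.52×10^-8)(127)/(2.7759e-06) = 1.153 Ω
P = I²R = (14.2)² × 1.153 = 232 W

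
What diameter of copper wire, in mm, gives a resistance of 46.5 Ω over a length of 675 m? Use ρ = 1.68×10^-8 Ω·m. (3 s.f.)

0.557 mm

A = ρL/R = (1.68×10^-8)(675)/(46.5) = 2.439e-07 m²
d = 2√(A/π) = 5.572e-04 m = 0.557 mm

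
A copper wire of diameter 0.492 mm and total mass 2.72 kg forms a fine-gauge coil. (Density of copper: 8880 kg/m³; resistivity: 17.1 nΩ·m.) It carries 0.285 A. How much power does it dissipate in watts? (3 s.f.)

ρ = 17.1 nΩ·m = 1.71×10^-8 Ω·m
A = π(d/2)² = π(2.4600e-04 m)² = 1.9012e-07 m²
L = m/(density·A) = 2.72/(8880×1.9012e-07) = 1611 m
R = ρL/A = (1.71×10^-8)(1611)/(1.9012e-07) = 144.9 Ω
P = I²R = (0.285)² × 144.9 = 11.8 W

11.8 W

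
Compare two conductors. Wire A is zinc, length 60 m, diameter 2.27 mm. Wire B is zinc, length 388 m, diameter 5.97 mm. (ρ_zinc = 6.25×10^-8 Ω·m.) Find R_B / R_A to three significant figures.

0.935

R ∝ ρL/d², so R_B/R_A = (L_B/L_A) × (d_A/d_B)²
= (388/60) × (2.27/5.97)² = 0.935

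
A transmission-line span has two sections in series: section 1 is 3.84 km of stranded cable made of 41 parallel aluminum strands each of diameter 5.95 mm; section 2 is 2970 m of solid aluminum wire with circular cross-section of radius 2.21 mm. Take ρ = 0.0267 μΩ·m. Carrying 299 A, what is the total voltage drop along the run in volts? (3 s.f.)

ρ = 0.0267 μΩ·m = 2.67×10^-8 Ω·m
Section 1: A_strand = π(2.9750e-03)² = 2.781e-05 m²; R₁ = ρL/(N·A_s) = (2.67×10^-8)(3840)/(41×2.781e-05) = 0.08994 Ω
Section 2: A = πr² = π(2.2100e-03 m)² = 1.534e-05 m²
R₂ = (2.67×10^-8)(2970)/(1.534e-05) = 5.168 Ω
R = R₁ + R₂ = 5.258 Ω
V = IR = 299 × 5.258 = 1570 V

1570 V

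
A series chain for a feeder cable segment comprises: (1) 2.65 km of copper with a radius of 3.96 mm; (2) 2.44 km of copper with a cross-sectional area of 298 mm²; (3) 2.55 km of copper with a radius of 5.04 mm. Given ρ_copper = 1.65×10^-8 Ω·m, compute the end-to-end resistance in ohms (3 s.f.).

1.55 Ω

Seg 1: A = πr² = π(3.9600e-03 m)² = 4.927e-05 m²
R_1 = (1.65×10^-8)(2650)/(4.927e-05) = 0.8875 Ω
Seg 2: A = 298 mm² = 2.980e-04 m²
R_2 = (1.65×10^-8)(2440)/(2.980e-04) = 0.1351 Ω
Seg 3: A = πr² = π(5.0400e-03 m)² = 7.980e-05 m²
R_3 = (1.65×10^-8)(2550)/(7.980e-05) = 0.5272 Ω
R_total = R_1 + R_2 + R_3 = 1.55 Ω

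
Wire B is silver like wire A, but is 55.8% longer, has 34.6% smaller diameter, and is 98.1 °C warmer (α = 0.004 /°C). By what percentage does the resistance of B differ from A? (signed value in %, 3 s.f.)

407%

R ∝ ρL/d² with ρ ∝ (1+αΔT), so R_B/R_A = (1 + 55.8/100) × (1 − 34.6/100)⁻² × (1 + 0.004×98.1)
= 1.558 × 2.338 × 1.392 = 5.072
(R_B − R_A)/R_A = 5.072 − 1 = 407%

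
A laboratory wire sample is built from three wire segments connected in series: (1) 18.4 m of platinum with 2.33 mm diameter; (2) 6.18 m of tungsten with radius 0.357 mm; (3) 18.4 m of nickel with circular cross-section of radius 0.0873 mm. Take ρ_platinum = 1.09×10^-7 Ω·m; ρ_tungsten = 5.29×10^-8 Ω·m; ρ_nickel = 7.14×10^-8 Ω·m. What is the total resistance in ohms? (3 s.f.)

56.2 Ω

Seg 1: A = π(d/2)² = π(1.1650e-03 m)² = 4.264e-06 m²
R_1 = (1.09×10^-7)(18.4)/(4.264e-06) = 0.4704 Ω
Seg 2: A = πr² = π(3.5700e-04 m)² = 4.004e-07 m²
R_2 = (5.29×10^-8)(6.18)/(4.004e-07) = 0.8165 Ω
Seg 3: A = πr² = π(8.7300e-05 m)² = 2.394e-08 m²
R_3 = (7.14×10^-8)(18.4)/(2.394e-08) = 54.87 Ω
R_total = R_1 + R_2 + R_3 = 56.2 Ω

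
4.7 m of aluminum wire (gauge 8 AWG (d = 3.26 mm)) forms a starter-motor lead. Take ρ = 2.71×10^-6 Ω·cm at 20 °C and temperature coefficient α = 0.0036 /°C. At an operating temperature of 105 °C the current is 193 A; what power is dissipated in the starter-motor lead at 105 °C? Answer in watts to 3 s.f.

ρ = 2.71×10^-6 Ω·cm = 2.71×10^-8 Ω·m
A = π(3.26/2 mm)² = π(1.6300e-03 m)² = 8.347e-06 m²
R₍20₎ = ρL/A = (2.71×10^-8)(4.7)/(8.347e-06) = 0.01526 Ω
R₍105₎ = R₍20₎(1 + αΔT) = 0.01526 × (1 + 0.0036×85) = 0.01993 Ω
P = I²R = (193)² × 0.01993 = 742 W

742 W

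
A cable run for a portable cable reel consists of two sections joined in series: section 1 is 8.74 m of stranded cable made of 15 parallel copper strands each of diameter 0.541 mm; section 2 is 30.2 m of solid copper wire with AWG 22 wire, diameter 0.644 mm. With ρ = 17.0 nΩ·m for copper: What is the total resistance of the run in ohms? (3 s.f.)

1.62 Ω

ρ = 17.0 nΩ·m = 1.70×10^-8 Ω·m
Section 1: A_strand = π(2.7050e-04)² = 2.299e-07 m²; R₁ = ρL/(N·A_s) = (1.70×10^-8)(8.74)/(15×2.299e-07) = 0.04309 Ω
Section 2: A = π(0.644/2 mm)² = π(3.2200e-04 m)² = 3.257e-07 m²
R₂ = (1.70×10^-8)(30.2)/(3.257e-07) = 1.576 Ω
R = R₁ + R₂ = 1.62 Ω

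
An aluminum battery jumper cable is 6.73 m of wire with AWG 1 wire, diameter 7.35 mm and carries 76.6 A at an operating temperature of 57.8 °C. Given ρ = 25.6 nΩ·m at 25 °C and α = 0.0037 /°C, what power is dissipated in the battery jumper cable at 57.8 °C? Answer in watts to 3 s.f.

ρ = 25.6 nΩ·m = 2.56×10^-8 Ω·m
A = π(7.35/2 mm)² = π(3.6750e-03 m)² = 4.243e-05 m²
R₍25₎ = ρL/A = (2.56×10^-8)(6.73)/(4.243e-05) = 0.004061 Ω
R₍57.8₎ = R₍25₎(1 + αΔT) = 0.004061 × (1 + 0.0037×32.8) = 0.004553 Ω
P = I²R = (76.6)² × 0.004553 = 26.7 W

26.7 W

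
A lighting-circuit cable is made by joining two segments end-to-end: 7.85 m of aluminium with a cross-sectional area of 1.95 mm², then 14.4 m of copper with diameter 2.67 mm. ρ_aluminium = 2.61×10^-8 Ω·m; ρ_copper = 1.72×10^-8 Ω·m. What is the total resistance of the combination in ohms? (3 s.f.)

Segment 1: A = 1.95 mm² = 1.950e-06 m²
R₁ = ρL/A = (2.61×10^-8)(7.85)/(1.950e-06) = 0.1051 Ω
Segment 2: A = π(d/2)² = π(1.3350e-03 m)² = 5.599e-06 m²
R₂ = (1.72×10^-8)(14.4)/(5.599e-06) = 0.04424 Ω
R = R₁ + R₂ = 0.149 Ω

0.149 Ω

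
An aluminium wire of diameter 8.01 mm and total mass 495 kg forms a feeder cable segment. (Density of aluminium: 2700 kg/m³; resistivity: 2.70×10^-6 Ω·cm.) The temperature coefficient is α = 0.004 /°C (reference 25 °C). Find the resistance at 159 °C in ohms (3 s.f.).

2.99 Ω

ρ = 2.70×10^-6 Ω·cm = 2.70×10^-8 Ω·m
A = π(d/2)² = π(4.0050e-03 m)² = 5.0391e-05 m²
L = m/(density·A) = 495/(2700×5.0391e-05) = 3638 m
R = ρL/A = (2.70×10^-8)(3638)/(5.0391e-05) = 1.949 Ω
R(159 °C) = 1.949 × (1 + 0.004×134) = 2.99 Ω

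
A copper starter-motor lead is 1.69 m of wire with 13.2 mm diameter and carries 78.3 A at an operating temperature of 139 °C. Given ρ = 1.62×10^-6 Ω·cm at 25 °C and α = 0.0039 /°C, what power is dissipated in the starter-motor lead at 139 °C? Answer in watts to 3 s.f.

1.77 W

ρ = 1.62×10^-6 Ω·cm = 1.62×10^-8 Ω·m
A = π(d/2)² = π(6.6000e-03 m)² = 1.368e-04 m²
R₍25₎ = ρL/A = (1.62×10^-8)(1.69)/(1.368e-04) = 2.001×10^-4 Ω
R₍139₎ = R₍25₎(1 + αΔT) = 2.001×10^-4 × (1 + 0.0039×114) = 2.890×10^-4 Ω
P = I²R = (78.3)² × 2.890×10^-4 = 1.77 W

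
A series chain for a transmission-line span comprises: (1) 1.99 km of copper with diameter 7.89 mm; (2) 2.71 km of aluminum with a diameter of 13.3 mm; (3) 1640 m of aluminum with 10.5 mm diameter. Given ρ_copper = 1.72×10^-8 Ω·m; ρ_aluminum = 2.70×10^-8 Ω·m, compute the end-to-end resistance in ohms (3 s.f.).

Seg 1: A = π(d/2)² = π(3.9450e-03 m)² = 4.889e-05 m²
R_1 = (1.72×10^-8)(1990)/(4.889e-05) = 0.7001 Ω
Seg 2: A = π(d/2)² = π(6.6500e-03 m)² = 1.389e-04 m²
R_2 = (2.70×10^-8)(2710)/(1.389e-04) = 0.5267 Ω
Seg 3: A = π(d/2)² = π(5.2500e-03 m)² = 8.659e-05 m²
R_3 = (2.70×10^-8)(1640)/(8.659e-05) = 0.5114 Ω
R_total = R_1 + R_2 + R_3 = 1.74 Ω

1.74 Ω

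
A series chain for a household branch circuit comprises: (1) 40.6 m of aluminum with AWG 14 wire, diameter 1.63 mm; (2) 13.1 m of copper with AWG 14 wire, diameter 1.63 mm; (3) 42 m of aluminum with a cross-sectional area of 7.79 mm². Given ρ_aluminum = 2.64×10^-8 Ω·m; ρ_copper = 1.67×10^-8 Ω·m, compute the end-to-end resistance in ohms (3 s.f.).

0.761 Ω

Seg 1: A = π(1.63/2 mm)² = π(8.1500e-04 m)² = 2.087e-06 m²
R_1 = (2.64×10^-8)(40.6)/(2.087e-06) = 0.5136 Ω
Seg 2: A = π(1.63/2 mm)² = π(8.1500e-04 m)² = 2.087e-06 m²
R_2 = (1.67×10^-8)(13.1)/(2.087e-06) = 0.1048 Ω
Seg 3: A = 7.79 mm² = 7.790e-06 m²
R_3 = (2.64×10^-8)(42)/(7.790e-06) = 0.1423 Ω
R_total = R_1 + R_2 + R_3 = 0.761 Ω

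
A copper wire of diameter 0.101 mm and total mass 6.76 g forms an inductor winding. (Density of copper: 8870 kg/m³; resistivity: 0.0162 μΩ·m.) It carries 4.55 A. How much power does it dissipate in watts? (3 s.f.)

3980 W

ρ = 0.0162 μΩ·m = 1.62×10^-8 Ω·m
A = π(d/2)² = π(5.0500e-05 m)² = 8.0118e-09 m²
L = m/(density·A) = 0.00676/(8870×8.0118e-09) = 95.12 m
R = ρL/A = (1.62×10^-8)(95.12)/(8.0118e-09) = 192.3 Ω
P = I²R = (4.55)² × 192.3 = 3980 W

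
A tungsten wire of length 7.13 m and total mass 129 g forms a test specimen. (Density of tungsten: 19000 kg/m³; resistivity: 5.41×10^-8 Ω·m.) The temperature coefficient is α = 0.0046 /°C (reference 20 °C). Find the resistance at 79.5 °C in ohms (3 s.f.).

A = m/(density·L) = 0.129/(19000×7.13) = 9.5224e-07 m²
R = ρL/A = (5.41×10^-8)(7.13)/(9.5224e-07) = 0.4051 Ω
R(79.5 °C) = 0.4051 × (1 + 0.0046×59.5) = 0.516 Ω

0.516 Ω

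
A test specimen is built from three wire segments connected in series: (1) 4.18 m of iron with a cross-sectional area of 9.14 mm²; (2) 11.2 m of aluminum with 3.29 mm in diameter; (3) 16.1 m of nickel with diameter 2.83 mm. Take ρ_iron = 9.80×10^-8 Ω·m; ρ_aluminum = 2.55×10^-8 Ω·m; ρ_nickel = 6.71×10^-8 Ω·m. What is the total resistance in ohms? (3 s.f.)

Seg 1: A = 9.14 mm² = 9.140e-06 m²
R_1 = (9.80×10^-8)(4.18)/(9.140e-06) = 0.04482 Ω
Seg 2: A = π(d/2)² = π(1.6450e-03 m)² = 8.501e-06 m²
R_2 = (2.55×10^-8)(11.2)/(8.501e-06) = 0.0336 Ω
Seg 3: A = π(d/2)² = π(1.4150e-03 m)² = 6.290e-06 m²
R_3 = (6.71×10^-8)(16.1)/(6.290e-06) = 0.1717 Ω
R_total = R_1 + R_2 + R_3 = 0.250 Ω

0.250 Ω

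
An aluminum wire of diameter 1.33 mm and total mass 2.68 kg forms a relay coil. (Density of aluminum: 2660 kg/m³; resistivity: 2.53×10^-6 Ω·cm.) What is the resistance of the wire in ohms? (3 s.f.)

13.2 Ω

ρ = 2.53×10^-6 Ω·cm = 2.53×10^-8 Ω·m
A = π(d/2)² = π(6.6500e-04 m)² = 1.3893e-06 m²
L = m/(density·A) = 2.68/(2660×1.3893e-06) = 725.2 m
R = ρL/A = (2.53×10^-8)(725.2)/(1.3893e-06) = 13.2 Ω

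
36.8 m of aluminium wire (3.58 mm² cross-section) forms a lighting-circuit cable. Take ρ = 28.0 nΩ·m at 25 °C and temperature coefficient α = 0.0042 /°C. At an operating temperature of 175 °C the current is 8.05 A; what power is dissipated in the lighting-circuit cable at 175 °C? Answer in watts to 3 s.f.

ρ = 28.0 nΩ·m = 2.80×10^-8 Ω·m
A = 3.58 mm² = 3.580e-06 m²
R₍25₎ = ρL/A = (2.80×10^-8)(36.8)/(3.580e-06) = 0.2878 Ω
R₍175₎ = R₍25₎(1 + αΔT) = 0.2878 × (1 + 0.0042×150) = 0.4691 Ω
P = I²R = (8.05)² × 0.4691 = 30.4 W

30.4 W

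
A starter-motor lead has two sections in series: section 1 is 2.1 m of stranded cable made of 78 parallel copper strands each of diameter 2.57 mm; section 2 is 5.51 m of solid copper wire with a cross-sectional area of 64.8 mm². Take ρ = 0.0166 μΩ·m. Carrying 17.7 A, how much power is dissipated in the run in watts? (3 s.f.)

ρ = 0.0166 μΩ·m = 1.66×10^-8 Ω·m
Section 1: A_strand = π(1.2850e-03)² = 5.187e-06 m²; R₁ = ρL/(N·A_s) = (1.66×10^-8)(2.1)/(78×5.187e-06) = 8.615×10^-5 Ω
Section 2: A = 64.8 mm² = 6.480e-05 m²
R₂ = (1.66×10^-8)(5.51)/(6.480e-05) = 0.001412 Ω
R = R₁ + R₂ = 0.001498 Ω
P = I²R = (17.7)² × 0.001498 = 0.469 W

0.469 W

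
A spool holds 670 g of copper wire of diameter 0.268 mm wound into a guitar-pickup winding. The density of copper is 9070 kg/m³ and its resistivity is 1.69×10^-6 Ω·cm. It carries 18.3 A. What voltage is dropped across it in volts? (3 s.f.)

ρ = 1.69×10^-6 Ω·cm = 1.69×10^-8 Ω·m
A = π(d/2)² = π(1.3400e-04 m)² = 5.6410e-08 m²
L = m/(density·A) = 0.67/(9070×5.6410e-08) = 1310 m
R = ρL/A = (1.69×10^-8)(1310)/(5.6410e-08) = 392.3 Ω
V = IR = 18.3 × 392.3 = 7180 V

7180 V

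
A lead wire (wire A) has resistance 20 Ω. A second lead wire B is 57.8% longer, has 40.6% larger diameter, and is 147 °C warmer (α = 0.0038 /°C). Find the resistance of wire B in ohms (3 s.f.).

R ∝ ρL/d² with ρ ∝ (1+αΔT), so R_B/R_A = (1 + 57.8/100) × (1 + 40.6/100)⁻² × (1 + 0.0038×147)
= 1.578 × 0.5059 × 1.559 = 1.244
R_B = 1.244 × 20 = 24.9 Ω

24.9 Ω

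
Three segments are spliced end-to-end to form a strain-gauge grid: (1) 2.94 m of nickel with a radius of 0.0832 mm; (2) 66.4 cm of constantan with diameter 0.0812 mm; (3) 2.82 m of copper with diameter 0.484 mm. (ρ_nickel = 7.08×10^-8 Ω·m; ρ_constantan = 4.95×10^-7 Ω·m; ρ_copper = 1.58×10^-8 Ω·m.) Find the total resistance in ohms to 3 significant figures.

73.3 Ω

Seg 1: A = πr² = π(8.3200e-05 m)² = 2.175e-08 m²
R_1 = (7.08×10^-8)(2.94)/(2.175e-08) = 9.572 Ω
Seg 2: A = π(d/2)² = π(4.0600e-05 m)² = 5.178e-09 m²
R_2 = (4.95×10^-7)(0.664)/(5.178e-09) = 63.47 Ω
Seg 3: A = π(d/2)² = π(2.4200e-04 m)² = 1.840e-07 m²
R_3 = (1.58×10^-8)(2.82)/(1.840e-07) = 0.2422 Ω
R_total = R_1 + R_2 + R_3 = 73.3 Ω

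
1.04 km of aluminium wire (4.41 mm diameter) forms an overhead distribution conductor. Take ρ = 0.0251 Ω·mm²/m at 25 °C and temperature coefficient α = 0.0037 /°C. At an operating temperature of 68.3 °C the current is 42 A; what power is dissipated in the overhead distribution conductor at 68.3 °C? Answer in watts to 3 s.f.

3500 W

ρ = 0.0251 Ω·mm²/m = 2.51×10^-8 Ω·m
A = π(d/2)² = π(2.2050e-03 m)² = 1.527e-05 m²
R₍25₎ = ρL/A = (2.51×10^-8)(1040)/(1.527e-05) = 1.709 Ω
R₍68.3₎ = R₍25₎(1 + αΔT) = 1.709 × (1 + 0.0037×43.3) = 1.983 Ω
P = I²R = (42)² × 1.983 = 3500 W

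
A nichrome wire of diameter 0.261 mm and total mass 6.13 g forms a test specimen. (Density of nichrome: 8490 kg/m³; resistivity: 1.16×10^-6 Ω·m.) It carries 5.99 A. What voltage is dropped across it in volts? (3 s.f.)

A = π(d/2)² = π(1.3050e-04 m)² = 5.3502e-08 m²
L = m/(density·A) = 0.00613/(8490×5.3502e-08) = 13.5 m
R = ρL/A = (1.16×10^-6)(13.5)/(5.3502e-08) = 292.6 Ω
V = IR = 5.99 × 292.6 = 1750 V

1750 V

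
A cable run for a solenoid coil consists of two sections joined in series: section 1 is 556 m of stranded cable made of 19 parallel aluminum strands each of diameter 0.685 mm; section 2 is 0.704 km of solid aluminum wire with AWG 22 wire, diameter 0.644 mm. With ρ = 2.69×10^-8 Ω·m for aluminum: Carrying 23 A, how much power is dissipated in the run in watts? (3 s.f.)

31900 W

Section 1: A_strand = π(3.4250e-04)² = 3.685e-07 m²; R₁ = ρL/(N·A_s) = (2.69×10^-8)(556)/(19×3.685e-07) = 2.136 Ω
Section 2: A = π(0.644/2 mm)² = π(3.2200e-04 m)² = 3.257e-07 m²
R₂ = (2.69×10^-8)(704)/(3.257e-07) = 58.14 Ω
R = R₁ + R₂ = 60.27 Ω
P = I²R = (23)² × 60.27 = 31900 W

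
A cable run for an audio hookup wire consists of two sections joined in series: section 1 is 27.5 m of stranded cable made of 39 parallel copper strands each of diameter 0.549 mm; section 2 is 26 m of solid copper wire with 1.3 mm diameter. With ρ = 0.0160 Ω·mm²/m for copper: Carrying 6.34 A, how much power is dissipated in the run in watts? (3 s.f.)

ρ = 0.0160 Ω·mm²/m = 1.60×10^-8 Ω·m
Section 1: A_strand = π(2.7450e-04)² = 2.367e-07 m²; R₁ = ρL/(N·A_s) = (1.60×10^-8)(27.5)/(39×2.367e-07) = 0.04766 Ω
Section 2: A = π(d/2)² = π(6.5000e-04 m)² = 1.327e-06 m²
R₂ = (1.60×10^-8)(26)/(1.327e-06) = 0.3134 Ω
R = R₁ + R₂ = 0.3611 Ω
P = I²R = (6.34)² × 0.3611 = 14.5 W

14.5 W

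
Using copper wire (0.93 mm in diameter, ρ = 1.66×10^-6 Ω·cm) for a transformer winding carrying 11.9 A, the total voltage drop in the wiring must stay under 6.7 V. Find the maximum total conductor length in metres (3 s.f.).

23.0 m

ρ = 1.66×10^-6 Ω·cm = 1.66×10^-8 Ω·m
A = π(d/2)² = π(4.6500e-04 m)² = 6.793e-07 m²
L_max = V_max·A/(1·ρI) = (6.7)(6.793e-07)/(1.66×10^-8×11.9) = 23.0 m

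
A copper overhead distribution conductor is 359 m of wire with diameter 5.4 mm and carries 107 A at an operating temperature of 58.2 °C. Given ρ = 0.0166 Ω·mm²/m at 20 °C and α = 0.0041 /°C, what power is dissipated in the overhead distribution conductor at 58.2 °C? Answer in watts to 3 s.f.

3450 W

ρ = 0.0166 Ω·mm²/m = 1.66×10^-8 Ω·m
A = π(d/2)² = π(2.7000e-03 m)² = 2.290e-05 m²
R₍20₎ = ρL/A = (1.66×10^-8)(359)/(2.290e-05) = 0.2602 Ω
R₍58.2₎ = R₍20₎(1 + αΔT) = 0.2602 × (1 + 0.0041×38.2) = 0.301 Ω
P = I²R = (107)² × 0.301 = 3450 W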